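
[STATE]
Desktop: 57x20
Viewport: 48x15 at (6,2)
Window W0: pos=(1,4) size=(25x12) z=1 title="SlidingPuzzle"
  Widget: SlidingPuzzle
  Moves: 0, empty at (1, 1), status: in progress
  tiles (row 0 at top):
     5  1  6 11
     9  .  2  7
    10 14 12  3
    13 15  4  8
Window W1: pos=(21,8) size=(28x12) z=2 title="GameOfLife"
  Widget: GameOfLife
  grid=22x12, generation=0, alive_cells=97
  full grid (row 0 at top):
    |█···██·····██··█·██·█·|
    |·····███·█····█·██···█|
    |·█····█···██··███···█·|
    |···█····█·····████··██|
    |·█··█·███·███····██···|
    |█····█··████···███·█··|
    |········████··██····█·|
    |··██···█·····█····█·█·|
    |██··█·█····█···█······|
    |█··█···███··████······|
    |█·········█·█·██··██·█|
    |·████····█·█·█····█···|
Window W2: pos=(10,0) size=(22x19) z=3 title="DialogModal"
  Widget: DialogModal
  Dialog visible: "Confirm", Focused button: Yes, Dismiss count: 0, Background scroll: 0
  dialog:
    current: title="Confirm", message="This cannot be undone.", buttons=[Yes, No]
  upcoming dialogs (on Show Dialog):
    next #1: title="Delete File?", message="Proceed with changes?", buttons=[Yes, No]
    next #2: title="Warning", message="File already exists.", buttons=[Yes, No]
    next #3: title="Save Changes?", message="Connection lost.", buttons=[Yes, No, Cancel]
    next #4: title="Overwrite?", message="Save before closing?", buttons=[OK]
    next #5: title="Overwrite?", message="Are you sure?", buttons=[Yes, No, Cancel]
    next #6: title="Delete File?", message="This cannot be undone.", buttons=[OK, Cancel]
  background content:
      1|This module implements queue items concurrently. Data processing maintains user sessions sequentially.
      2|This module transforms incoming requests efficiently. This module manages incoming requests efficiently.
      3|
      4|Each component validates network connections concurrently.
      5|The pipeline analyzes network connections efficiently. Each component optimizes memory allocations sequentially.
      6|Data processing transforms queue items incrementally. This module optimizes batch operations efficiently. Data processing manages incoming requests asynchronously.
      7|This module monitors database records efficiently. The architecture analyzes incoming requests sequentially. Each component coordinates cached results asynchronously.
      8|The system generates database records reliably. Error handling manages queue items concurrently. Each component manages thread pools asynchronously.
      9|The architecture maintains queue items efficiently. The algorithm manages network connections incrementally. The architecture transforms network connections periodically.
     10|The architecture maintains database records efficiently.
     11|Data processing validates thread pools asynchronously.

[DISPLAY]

    ┠────────────────────┨                      
    ┃This module implemen┃                      
━━━━┃This module transfor┃                      
ding┃                    ┃                      
────┃Each component valid┃                      
─┬──┃The pipeline analyze┃                      
 │  ┃Da┌──────────────┐an┃━━━━━━━━━━━━━━━━┓     
─┼──┃Th│   Confirm    │rs┃e               ┃     
 │  ┃Th│This cannot be│es┃────────────────┨     
─┼──┃Th│  [Yes]  No   │ai┃                ┃     
 │ 1┃Th└──────────────┘ai┃██··███···█·    ┃     
─┼──┃Data processing vali┃····████··██    ┃     
 │ 1┃                    ┃███····██···    ┃     
━━━━┃                    ┃██···███·█··    ┃     
    ┃                    ┃██··██····█·    ┃     


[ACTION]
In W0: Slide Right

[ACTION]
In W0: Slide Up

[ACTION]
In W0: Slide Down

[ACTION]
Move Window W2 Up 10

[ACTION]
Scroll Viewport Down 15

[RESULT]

ding┃                    ┃                      
────┃Each component valid┃                      
─┬──┃The pipeline analyze┃                      
 │  ┃Da┌──────────────┐an┃━━━━━━━━━━━━━━━━┓     
─┼──┃Th│   Confirm    │rs┃e               ┃     
 │  ┃Th│This cannot be│es┃────────────────┨     
─┼──┃Th│  [Yes]  No   │ai┃                ┃     
 │ 1┃Th└──────────────┘ai┃██··███···█·    ┃     
─┼──┃Data processing vali┃····████··██    ┃     
 │ 1┃                    ┃███····██···    ┃     
━━━━┃                    ┃██···███·█··    ┃     
    ┃                    ┃██··██····█·    ┃     
    ┃                    ┃···█····█·█·    ┃     
    ┗━━━━━━━━━━━━━━━━━━━━┛·█···█······    ┃     
               ┗━━━━━━━━━━━━━━━━━━━━━━━━━━┛     


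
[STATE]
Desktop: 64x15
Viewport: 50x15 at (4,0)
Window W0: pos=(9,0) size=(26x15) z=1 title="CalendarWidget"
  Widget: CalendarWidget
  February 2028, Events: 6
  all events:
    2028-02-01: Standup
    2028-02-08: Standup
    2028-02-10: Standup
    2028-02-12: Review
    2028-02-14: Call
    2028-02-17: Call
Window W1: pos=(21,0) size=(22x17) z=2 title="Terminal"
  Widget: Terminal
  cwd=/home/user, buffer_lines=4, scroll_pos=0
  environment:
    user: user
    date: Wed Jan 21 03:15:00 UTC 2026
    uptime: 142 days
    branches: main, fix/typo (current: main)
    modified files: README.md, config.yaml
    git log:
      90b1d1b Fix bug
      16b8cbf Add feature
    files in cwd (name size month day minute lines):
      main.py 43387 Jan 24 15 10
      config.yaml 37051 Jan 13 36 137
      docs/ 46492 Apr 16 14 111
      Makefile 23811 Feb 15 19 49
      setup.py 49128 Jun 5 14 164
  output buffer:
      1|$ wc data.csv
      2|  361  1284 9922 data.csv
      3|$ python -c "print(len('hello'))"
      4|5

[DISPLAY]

     ┏━━━━━━━━━━━┏━━━━━━━━━━━━━━━━━━━━┓           
     ┃ CalendarWi┃ Terminal           ┃           
     ┠───────────┠────────────────────┨           
     ┃     Februa┃$ wc data.csv       ┃           
     ┃Mo Tu We Th┃  361  1284 9922 dat┃           
     ┃    1*  2  ┃$ python -c "print(l┃           
     ┃ 7  8*  9 1┃5                   ┃           
     ┃14* 15 16 1┃$ █                 ┃           
     ┃21 22 23 24┃                    ┃           
     ┃28 29      ┃                    ┃           
     ┃           ┃                    ┃           
     ┃           ┃                    ┃           
     ┃           ┃                    ┃           
     ┃           ┃                    ┃           
     ┗━━━━━━━━━━━┃                    ┃           


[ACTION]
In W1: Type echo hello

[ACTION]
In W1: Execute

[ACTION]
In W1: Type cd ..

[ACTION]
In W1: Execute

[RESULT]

     ┏━━━━━━━━━━━┏━━━━━━━━━━━━━━━━━━━━┓           
     ┃ CalendarWi┃ Terminal           ┃           
     ┠───────────┠────────────────────┨           
     ┃     Februa┃$ wc data.csv       ┃           
     ┃Mo Tu We Th┃  361  1284 9922 dat┃           
     ┃    1*  2  ┃$ python -c "print(l┃           
     ┃ 7  8*  9 1┃5                   ┃           
     ┃14* 15 16 1┃$ echo hello        ┃           
     ┃21 22 23 24┃hello               ┃           
     ┃28 29      ┃$ cd ..             ┃           
     ┃           ┃                    ┃           
     ┃           ┃$ █                 ┃           
     ┃           ┃                    ┃           
     ┃           ┃                    ┃           
     ┗━━━━━━━━━━━┃                    ┃           


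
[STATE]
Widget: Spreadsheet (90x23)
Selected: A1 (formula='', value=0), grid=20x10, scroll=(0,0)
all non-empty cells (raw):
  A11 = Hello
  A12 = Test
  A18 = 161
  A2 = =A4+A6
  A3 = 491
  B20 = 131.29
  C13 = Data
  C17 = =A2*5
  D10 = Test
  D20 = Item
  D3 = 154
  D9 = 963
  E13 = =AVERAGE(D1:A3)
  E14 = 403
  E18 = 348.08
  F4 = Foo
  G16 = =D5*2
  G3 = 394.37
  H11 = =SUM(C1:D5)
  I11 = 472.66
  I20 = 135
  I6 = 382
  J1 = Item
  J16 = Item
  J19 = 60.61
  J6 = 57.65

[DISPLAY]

A1:                                                                                       
       A       B       C       D       E       F       G       H       I       J          
------------------------------------------------------------------------------------------
  1      [0]       0       0       0       0       0       0       0       0Item          
  2        0       0       0       0       0       0       0       0       0       0      
  3      491       0       0     154       0       0  394.37       0       0       0      
  4        0       0       0       0       0Foo            0       0       0       0      
  5        0       0       0       0       0       0       0       0       0       0      
  6        0       0       0       0       0       0       0       0     382   57.65      
  7        0       0       0       0       0       0       0       0       0       0      
  8        0       0       0       0       0       0       0       0       0       0      
  9        0       0       0     963       0       0       0       0       0       0      
 10        0       0       0Test           0       0       0       0       0       0      
 11 Hello          0       0       0       0       0       0     154  472.66       0      
 12 Test           0       0       0       0       0       0       0       0       0      
 13        0       0Data           0   53.75       0       0       0       0       0      
 14        0       0       0       0     403       0       0       0       0       0      
 15        0       0       0       0       0       0       0       0       0       0      
 16        0       0       0       0       0       0       0       0       0Item          
 17        0       0       0       0       0       0       0       0       0       0      
 18      161       0       0       0  348.08       0       0       0       0       0      
 19        0       0       0       0       0       0       0       0       0   60.61      
 20        0  131.29       0Item           0       0       0       0     135       0      


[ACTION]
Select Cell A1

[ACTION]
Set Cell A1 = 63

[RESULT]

A1: 63                                                                                    
       A       B       C       D       E       F       G       H       I       J          
------------------------------------------------------------------------------------------
  1     [63]       0       0       0       0       0       0       0       0Item          
  2        0       0       0       0       0       0       0       0       0       0      
  3      491       0       0     154       0       0  394.37       0       0       0      
  4        0       0       0       0       0Foo            0       0       0       0      
  5        0       0       0       0       0       0       0       0       0       0      
  6        0       0       0       0       0       0       0       0     382   57.65      
  7        0       0       0       0       0       0       0       0       0       0      
  8        0       0       0       0       0       0       0       0       0       0      
  9        0       0       0     963       0       0       0       0       0       0      
 10        0       0       0Test           0       0       0       0       0       0      
 11 Hello          0       0       0       0       0       0     154  472.66       0      
 12 Test           0       0       0       0       0       0       0       0       0      
 13        0       0Data           0      59       0       0       0       0       0      
 14        0       0       0       0     403       0       0       0       0       0      
 15        0       0       0       0       0       0       0       0       0       0      
 16        0       0       0       0       0       0       0       0       0Item          
 17        0       0       0       0       0       0       0       0       0       0      
 18      161       0       0       0  348.08       0       0       0       0       0      
 19        0       0       0       0       0       0       0       0       0   60.61      
 20        0  131.29       0Item           0       0       0       0     135       0      


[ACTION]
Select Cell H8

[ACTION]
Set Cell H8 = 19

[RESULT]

H8: 19                                                                                    
       A       B       C       D       E       F       G       H       I       J          
------------------------------------------------------------------------------------------
  1       63       0       0       0       0       0       0       0       0Item          
  2        0       0       0       0       0       0       0       0       0       0      
  3      491       0       0     154       0       0  394.37       0       0       0      
  4        0       0       0       0       0Foo            0       0       0       0      
  5        0       0       0       0       0       0       0       0       0       0      
  6        0       0       0       0       0       0       0       0     382   57.65      
  7        0       0       0       0       0       0       0       0       0       0      
  8        0       0       0       0       0       0       0    [19]       0       0      
  9        0       0       0     963       0       0       0       0       0       0      
 10        0       0       0Test           0       0       0       0       0       0      
 11 Hello          0       0       0       0       0       0     154  472.66       0      
 12 Test           0       0       0       0       0       0       0       0       0      
 13        0       0Data           0      59       0       0       0       0       0      
 14        0       0       0       0     403       0       0       0       0       0      
 15        0       0       0       0       0       0       0       0       0       0      
 16        0       0       0       0       0       0       0       0       0Item          
 17        0       0       0       0       0       0       0       0       0       0      
 18      161       0       0       0  348.08       0       0       0       0       0      
 19        0       0       0       0       0       0       0       0       0   60.61      
 20        0  131.29       0Item           0       0       0       0     135       0      


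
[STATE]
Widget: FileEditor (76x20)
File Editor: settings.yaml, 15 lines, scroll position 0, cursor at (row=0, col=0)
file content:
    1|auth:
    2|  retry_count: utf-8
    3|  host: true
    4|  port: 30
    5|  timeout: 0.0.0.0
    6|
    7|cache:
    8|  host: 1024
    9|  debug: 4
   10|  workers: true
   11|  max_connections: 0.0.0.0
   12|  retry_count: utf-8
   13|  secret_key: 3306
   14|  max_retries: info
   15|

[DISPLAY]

█uth:                                                                      ▲
  retry_count: utf-8                                                       █
  host: true                                                               ░
  port: 30                                                                 ░
  timeout: 0.0.0.0                                                         ░
                                                                           ░
cache:                                                                     ░
  host: 1024                                                               ░
  debug: 4                                                                 ░
  workers: true                                                            ░
  max_connections: 0.0.0.0                                                 ░
  retry_count: utf-8                                                       ░
  secret_key: 3306                                                         ░
  max_retries: info                                                        ░
                                                                           ░
                                                                           ░
                                                                           ░
                                                                           ░
                                                                           ░
                                                                           ▼


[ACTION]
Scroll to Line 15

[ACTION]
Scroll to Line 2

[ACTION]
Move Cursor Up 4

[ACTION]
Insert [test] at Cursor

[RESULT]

test█uth:                                                                  ▲
  retry_count: utf-8                                                       █
  host: true                                                               ░
  port: 30                                                                 ░
  timeout: 0.0.0.0                                                         ░
                                                                           ░
cache:                                                                     ░
  host: 1024                                                               ░
  debug: 4                                                                 ░
  workers: true                                                            ░
  max_connections: 0.0.0.0                                                 ░
  retry_count: utf-8                                                       ░
  secret_key: 3306                                                         ░
  max_retries: info                                                        ░
                                                                           ░
                                                                           ░
                                                                           ░
                                                                           ░
                                                                           ░
                                                                           ▼


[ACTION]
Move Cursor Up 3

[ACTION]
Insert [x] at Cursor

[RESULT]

testx█uth:                                                                 ▲
  retry_count: utf-8                                                       █
  host: true                                                               ░
  port: 30                                                                 ░
  timeout: 0.0.0.0                                                         ░
                                                                           ░
cache:                                                                     ░
  host: 1024                                                               ░
  debug: 4                                                                 ░
  workers: true                                                            ░
  max_connections: 0.0.0.0                                                 ░
  retry_count: utf-8                                                       ░
  secret_key: 3306                                                         ░
  max_retries: info                                                        ░
                                                                           ░
                                                                           ░
                                                                           ░
                                                                           ░
                                                                           ░
                                                                           ▼


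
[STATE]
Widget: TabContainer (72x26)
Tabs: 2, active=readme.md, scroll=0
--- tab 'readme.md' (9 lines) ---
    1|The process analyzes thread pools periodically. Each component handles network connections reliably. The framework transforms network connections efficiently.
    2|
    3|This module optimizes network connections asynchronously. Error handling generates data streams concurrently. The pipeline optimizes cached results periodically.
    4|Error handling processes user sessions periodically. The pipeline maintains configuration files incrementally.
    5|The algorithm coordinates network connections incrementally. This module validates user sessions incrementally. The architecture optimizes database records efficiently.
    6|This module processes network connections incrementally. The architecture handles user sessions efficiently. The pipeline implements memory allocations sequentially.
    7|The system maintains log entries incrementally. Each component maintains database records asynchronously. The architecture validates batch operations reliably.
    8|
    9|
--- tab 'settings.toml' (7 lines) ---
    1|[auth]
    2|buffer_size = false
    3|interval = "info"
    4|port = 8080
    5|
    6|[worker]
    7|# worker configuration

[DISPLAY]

[readme.md]│ settings.toml                                              
────────────────────────────────────────────────────────────────────────
The process analyzes thread pools periodically. Each component handles n
                                                                        
This module optimizes network connections asynchronously. Error handling
Error handling processes user sessions periodically. The pipeline mainta
The algorithm coordinates network connections incrementally. This module
This module processes network connections incrementally. The architectur
The system maintains log entries incrementally. Each component maintains
                                                                        
                                                                        
                                                                        
                                                                        
                                                                        
                                                                        
                                                                        
                                                                        
                                                                        
                                                                        
                                                                        
                                                                        
                                                                        
                                                                        
                                                                        
                                                                        
                                                                        


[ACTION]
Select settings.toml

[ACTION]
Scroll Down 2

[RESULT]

 readme.md │[settings.toml]                                             
────────────────────────────────────────────────────────────────────────
interval = "info"                                                       
port = 8080                                                             
                                                                        
[worker]                                                                
# worker configuration                                                  
                                                                        
                                                                        
                                                                        
                                                                        
                                                                        
                                                                        
                                                                        
                                                                        
                                                                        
                                                                        
                                                                        
                                                                        
                                                                        
                                                                        
                                                                        
                                                                        
                                                                        
                                                                        
                                                                        


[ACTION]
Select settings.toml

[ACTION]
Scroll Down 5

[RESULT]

 readme.md │[settings.toml]                                             
────────────────────────────────────────────────────────────────────────
[worker]                                                                
# worker configuration                                                  
                                                                        
                                                                        
                                                                        
                                                                        
                                                                        
                                                                        
                                                                        
                                                                        
                                                                        
                                                                        
                                                                        
                                                                        
                                                                        
                                                                        
                                                                        
                                                                        
                                                                        
                                                                        
                                                                        
                                                                        
                                                                        
                                                                        


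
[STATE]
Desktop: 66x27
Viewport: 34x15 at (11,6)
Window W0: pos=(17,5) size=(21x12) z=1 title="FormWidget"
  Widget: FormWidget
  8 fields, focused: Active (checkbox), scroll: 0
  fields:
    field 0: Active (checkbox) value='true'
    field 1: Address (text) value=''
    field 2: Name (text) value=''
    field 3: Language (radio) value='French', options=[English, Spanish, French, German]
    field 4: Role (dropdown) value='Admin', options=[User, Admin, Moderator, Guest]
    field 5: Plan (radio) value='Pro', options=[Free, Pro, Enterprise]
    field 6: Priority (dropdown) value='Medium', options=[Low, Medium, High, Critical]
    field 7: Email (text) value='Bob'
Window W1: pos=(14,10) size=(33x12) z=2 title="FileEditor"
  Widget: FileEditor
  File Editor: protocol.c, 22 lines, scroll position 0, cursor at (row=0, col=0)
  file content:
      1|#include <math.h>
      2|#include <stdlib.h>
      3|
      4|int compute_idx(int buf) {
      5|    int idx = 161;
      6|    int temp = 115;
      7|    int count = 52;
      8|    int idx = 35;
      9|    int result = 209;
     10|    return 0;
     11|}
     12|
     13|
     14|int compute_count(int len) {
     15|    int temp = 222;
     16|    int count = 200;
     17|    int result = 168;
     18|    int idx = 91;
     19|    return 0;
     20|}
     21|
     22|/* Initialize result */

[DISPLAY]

      ┃ FormWidget        ┃       
      ┠───────────────────┨       
      ┃> Active:     [x]  ┃       
      ┃  Address:    [   ]┃       
   ┏━━━━━━━━━━━━━━━━━━━━━━━━━━━━━━
   ┃ FileEditor                   
   ┠──────────────────────────────
   ┃█include <math.h>             
   ┃#include <stdlib.h>           
   ┃                              
   ┃int compute_idx(int buf) {    
   ┃    int idx = 161;            
   ┃    int temp = 115;           
   ┃    int count = 52;           
   ┃    int idx = 35;             


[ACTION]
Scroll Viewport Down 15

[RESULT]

   ┠──────────────────────────────
   ┃█include <math.h>             
   ┃#include <stdlib.h>           
   ┃                              
   ┃int compute_idx(int buf) {    
   ┃    int idx = 161;            
   ┃    int temp = 115;           
   ┃    int count = 52;           
   ┃    int idx = 35;             
   ┗━━━━━━━━━━━━━━━━━━━━━━━━━━━━━━
                                  
                                  
                                  
                                  
                                  


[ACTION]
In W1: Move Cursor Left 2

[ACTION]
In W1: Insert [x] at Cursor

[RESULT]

   ┠──────────────────────────────
   ┃x█include <math.h>            
   ┃#include <stdlib.h>           
   ┃                              
   ┃int compute_idx(int buf) {    
   ┃    int idx = 161;            
   ┃    int temp = 115;           
   ┃    int count = 52;           
   ┃    int idx = 35;             
   ┗━━━━━━━━━━━━━━━━━━━━━━━━━━━━━━
                                  
                                  
                                  
                                  
                                  


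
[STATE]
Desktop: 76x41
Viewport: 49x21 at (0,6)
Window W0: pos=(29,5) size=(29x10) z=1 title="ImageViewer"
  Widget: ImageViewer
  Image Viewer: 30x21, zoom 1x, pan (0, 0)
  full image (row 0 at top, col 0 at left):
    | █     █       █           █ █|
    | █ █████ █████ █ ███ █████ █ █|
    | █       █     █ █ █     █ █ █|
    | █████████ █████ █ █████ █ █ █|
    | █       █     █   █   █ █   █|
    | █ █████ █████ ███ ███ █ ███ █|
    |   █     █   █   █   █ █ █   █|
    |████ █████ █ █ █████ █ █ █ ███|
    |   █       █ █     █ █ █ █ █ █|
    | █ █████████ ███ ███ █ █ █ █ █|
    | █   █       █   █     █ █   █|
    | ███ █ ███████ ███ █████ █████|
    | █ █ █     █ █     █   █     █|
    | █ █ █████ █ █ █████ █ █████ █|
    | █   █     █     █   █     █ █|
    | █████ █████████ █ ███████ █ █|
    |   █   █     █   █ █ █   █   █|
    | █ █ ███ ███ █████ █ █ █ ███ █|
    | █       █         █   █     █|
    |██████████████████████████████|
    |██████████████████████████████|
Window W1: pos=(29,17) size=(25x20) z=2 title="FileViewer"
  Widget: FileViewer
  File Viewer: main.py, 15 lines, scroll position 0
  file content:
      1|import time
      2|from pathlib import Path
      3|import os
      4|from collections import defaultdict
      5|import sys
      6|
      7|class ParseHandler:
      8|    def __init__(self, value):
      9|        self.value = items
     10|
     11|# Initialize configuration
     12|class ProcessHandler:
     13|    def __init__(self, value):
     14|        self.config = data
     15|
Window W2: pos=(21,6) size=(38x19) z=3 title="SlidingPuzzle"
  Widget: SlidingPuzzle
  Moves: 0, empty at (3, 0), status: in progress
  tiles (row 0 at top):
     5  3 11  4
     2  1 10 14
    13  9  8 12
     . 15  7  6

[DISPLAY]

                     ┏━━━━━━━━━━━━━━━━━━━━━━━━━━━
                     ┃ SlidingPuzzle             
                     ┠───────────────────────────
                     ┃┌────┬────┬────┬────┐      
                     ┃│  5 │  3 │ 11 │  4 │      
                     ┃├────┼────┼────┼────┤      
                     ┃│  2 │  1 │ 10 │ 14 │      
                     ┃├────┼────┼────┼────┤      
                     ┃│ 13 │  9 │  8 │ 12 │      
                     ┃├────┼────┼────┼────┤      
                     ┃│    │ 15 │  7 │  6 │      
                     ┃└────┴────┴────┴────┘      
                     ┃Moves: 0                   
                     ┃                           
                     ┃                           
                     ┃                           
                     ┃                           
                     ┃                           
                     ┗━━━━━━━━━━━━━━━━━━━━━━━━━━━
                             ┃                   
                             ┃class ParseHandler:


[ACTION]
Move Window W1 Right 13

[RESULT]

                     ┏━━━━━━━━━━━━━━━━━━━━━━━━━━━
                     ┃ SlidingPuzzle             
                     ┠───────────────────────────
                     ┃┌────┬────┬────┬────┐      
                     ┃│  5 │  3 │ 11 │  4 │      
                     ┃├────┼────┼────┼────┤      
                     ┃│  2 │  1 │ 10 │ 14 │      
                     ┃├────┼────┼────┼────┤      
                     ┃│ 13 │  9 │  8 │ 12 │      
                     ┃├────┼────┼────┼────┤      
                     ┃│    │ 15 │  7 │  6 │      
                     ┃└────┴────┴────┴────┘      
                     ┃Moves: 0                   
                     ┃                           
                     ┃                           
                     ┃                           
                     ┃                           
                     ┃                           
                     ┗━━━━━━━━━━━━━━━━━━━━━━━━━━━
                                          ┃      
                                          ┃class 


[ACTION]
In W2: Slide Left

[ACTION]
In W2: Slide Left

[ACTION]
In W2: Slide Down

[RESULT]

                     ┏━━━━━━━━━━━━━━━━━━━━━━━━━━━
                     ┃ SlidingPuzzle             
                     ┠───────────────────────────
                     ┃┌────┬────┬────┬────┐      
                     ┃│  5 │  3 │ 11 │  4 │      
                     ┃├────┼────┼────┼────┤      
                     ┃│  2 │  1 │ 10 │ 14 │      
                     ┃├────┼────┼────┼────┤      
                     ┃│ 13 │  9 │    │ 12 │      
                     ┃├────┼────┼────┼────┤      
                     ┃│ 15 │  7 │  8 │  6 │      
                     ┃└────┴────┴────┴────┘      
                     ┃Moves: 3                   
                     ┃                           
                     ┃                           
                     ┃                           
                     ┃                           
                     ┃                           
                     ┗━━━━━━━━━━━━━━━━━━━━━━━━━━━
                                          ┃      
                                          ┃class 


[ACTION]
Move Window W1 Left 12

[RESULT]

                     ┏━━━━━━━━━━━━━━━━━━━━━━━━━━━
                     ┃ SlidingPuzzle             
                     ┠───────────────────────────
                     ┃┌────┬────┬────┬────┐      
                     ┃│  5 │  3 │ 11 │  4 │      
                     ┃├────┼────┼────┼────┤      
                     ┃│  2 │  1 │ 10 │ 14 │      
                     ┃├────┼────┼────┼────┤      
                     ┃│ 13 │  9 │    │ 12 │      
                     ┃├────┼────┼────┼────┤      
                     ┃│ 15 │  7 │  8 │  6 │      
                     ┃└────┴────┴────┴────┘      
                     ┃Moves: 3                   
                     ┃                           
                     ┃                           
                     ┃                           
                     ┃                           
                     ┃                           
                     ┗━━━━━━━━━━━━━━━━━━━━━━━━━━━
                              ┃                  
                              ┃class ParseHandler
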